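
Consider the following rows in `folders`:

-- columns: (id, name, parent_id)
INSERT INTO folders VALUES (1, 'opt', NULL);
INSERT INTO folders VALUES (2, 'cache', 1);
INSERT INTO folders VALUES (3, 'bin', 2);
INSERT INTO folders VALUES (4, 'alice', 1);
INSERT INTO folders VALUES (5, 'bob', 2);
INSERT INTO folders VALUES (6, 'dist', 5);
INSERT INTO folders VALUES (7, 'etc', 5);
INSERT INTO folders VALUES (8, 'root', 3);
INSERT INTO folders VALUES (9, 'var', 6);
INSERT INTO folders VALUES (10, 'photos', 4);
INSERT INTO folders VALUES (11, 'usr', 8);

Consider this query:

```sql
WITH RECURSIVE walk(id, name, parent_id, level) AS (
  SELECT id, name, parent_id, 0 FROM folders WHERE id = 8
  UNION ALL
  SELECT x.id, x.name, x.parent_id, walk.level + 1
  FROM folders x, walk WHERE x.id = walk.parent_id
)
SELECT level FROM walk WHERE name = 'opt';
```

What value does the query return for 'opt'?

3

Base: id=8 (root), parent_id=3, level 0.
Iteration 1: join on id=3 -> bin (id 3, parent_id=2, level 1).
Iteration 2: join on id=2 -> cache (id 2, parent_id=1, level 2).
Iteration 3: join on id=1 -> opt (id 1, parent_id=NULL, level 3).
Iteration 4: parent_id is NULL; no match; recursion stops.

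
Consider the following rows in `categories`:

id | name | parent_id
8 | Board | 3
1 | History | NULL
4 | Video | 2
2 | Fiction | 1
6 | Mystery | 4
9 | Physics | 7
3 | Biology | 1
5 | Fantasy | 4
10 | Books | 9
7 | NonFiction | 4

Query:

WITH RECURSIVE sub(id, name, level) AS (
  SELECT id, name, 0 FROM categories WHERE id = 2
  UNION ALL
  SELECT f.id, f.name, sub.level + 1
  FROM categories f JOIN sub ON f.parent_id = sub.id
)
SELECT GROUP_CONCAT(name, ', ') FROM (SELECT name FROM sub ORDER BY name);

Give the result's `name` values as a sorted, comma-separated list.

Books, Fantasy, Fiction, Mystery, NonFiction, Physics, Video

Base: id=2 (Fiction) at level 0.
Iteration 1: rows with parent_id in {2} -> Video (id 4, level 1).
Iteration 2: rows with parent_id in {4} -> Fantasy (id 5, level 2), Mystery (id 6, level 2), NonFiction (id 7, level 2).
Iteration 3: rows with parent_id in {5,6,7} -> Physics (id 9, level 3).
Iteration 4: rows with parent_id in {9} -> Books (id 10, level 4).
Iteration 5: no rows with parent_id in {10}; recursion stops.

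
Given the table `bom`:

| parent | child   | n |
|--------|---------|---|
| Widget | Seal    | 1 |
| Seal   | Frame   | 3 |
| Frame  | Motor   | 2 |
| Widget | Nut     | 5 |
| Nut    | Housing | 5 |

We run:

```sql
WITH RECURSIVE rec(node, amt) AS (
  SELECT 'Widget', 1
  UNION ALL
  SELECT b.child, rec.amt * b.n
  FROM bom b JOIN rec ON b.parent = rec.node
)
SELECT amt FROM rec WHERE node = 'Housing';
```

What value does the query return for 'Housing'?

25

Base: (Widget, amt=1).
Iteration 1: components of {Widget} -> Nut = 1*5 = 5, Seal = 1*1 = 1.
Iteration 2: components of {Nut,Seal} -> Frame = 1*3 = 3, Housing = 5*5 = 25.
Iteration 3: components of {Frame,Housing} -> Motor = 3*2 = 6.
Iteration 4: no further components; recursion stops.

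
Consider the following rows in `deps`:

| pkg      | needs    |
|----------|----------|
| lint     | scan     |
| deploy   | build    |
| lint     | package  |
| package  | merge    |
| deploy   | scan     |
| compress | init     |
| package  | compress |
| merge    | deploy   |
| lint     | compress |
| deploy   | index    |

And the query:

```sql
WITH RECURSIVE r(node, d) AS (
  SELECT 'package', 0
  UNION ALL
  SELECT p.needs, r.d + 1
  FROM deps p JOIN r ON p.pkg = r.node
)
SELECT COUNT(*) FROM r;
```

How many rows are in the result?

Base: (package, d=0).
Iteration 1: edges from {package} -> (compress, d=1), (merge, d=1).
Iteration 2: edges from {compress,merge} -> (deploy, d=2), (init, d=2).
Iteration 3: edges from {deploy,init} -> (build, d=3), (index, d=3), (scan, d=3).
Iteration 4: no outgoing edges from {build,index,scan}; recursion stops.
Total rows emitted: 8.

8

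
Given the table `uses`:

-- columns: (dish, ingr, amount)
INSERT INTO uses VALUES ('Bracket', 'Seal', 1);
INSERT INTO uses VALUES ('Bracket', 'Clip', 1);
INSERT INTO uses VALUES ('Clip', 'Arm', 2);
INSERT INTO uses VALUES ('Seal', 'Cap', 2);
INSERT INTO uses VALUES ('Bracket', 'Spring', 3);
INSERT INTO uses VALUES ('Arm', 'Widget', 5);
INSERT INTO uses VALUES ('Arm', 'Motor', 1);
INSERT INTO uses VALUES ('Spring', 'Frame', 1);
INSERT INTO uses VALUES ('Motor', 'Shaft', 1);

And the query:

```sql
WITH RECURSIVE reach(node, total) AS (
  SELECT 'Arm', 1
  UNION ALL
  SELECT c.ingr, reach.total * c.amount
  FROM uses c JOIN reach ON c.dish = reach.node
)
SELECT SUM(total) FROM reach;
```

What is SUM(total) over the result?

Base: (Arm, total=1).
Iteration 1: components of {Arm} -> Motor = 1*1 = 1, Widget = 1*5 = 5.
Iteration 2: components of {Motor,Widget} -> Shaft = 1*1 = 1.
Iteration 3: no further components; recursion stops.
SUM(total) = 1 + 5 + 1 + 1 = 8.

8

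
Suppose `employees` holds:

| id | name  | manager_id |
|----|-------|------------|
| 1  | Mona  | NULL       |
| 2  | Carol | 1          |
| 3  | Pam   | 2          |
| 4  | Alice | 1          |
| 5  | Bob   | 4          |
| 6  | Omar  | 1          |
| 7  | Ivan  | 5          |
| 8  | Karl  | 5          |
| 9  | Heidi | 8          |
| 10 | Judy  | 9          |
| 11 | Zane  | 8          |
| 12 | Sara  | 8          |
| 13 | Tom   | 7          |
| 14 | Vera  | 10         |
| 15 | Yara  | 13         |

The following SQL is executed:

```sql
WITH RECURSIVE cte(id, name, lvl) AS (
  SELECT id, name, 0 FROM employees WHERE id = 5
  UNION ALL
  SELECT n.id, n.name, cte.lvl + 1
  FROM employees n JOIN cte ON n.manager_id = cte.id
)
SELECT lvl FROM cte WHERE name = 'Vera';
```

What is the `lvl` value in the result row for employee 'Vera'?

4

Base: id=5 (Bob) at lvl 0.
Iteration 1: rows with manager_id in {5} -> Ivan (id 7, lvl 1), Karl (id 8, lvl 1).
Iteration 2: rows with manager_id in {7,8} -> Heidi (id 9, lvl 2), Zane (id 11, lvl 2), Sara (id 12, lvl 2), Tom (id 13, lvl 2).
Iteration 3: rows with manager_id in {9,11,12,13} -> Judy (id 10, lvl 3), Yara (id 15, lvl 3).
Iteration 4: rows with manager_id in {10,15} -> Vera (id 14, lvl 4).
Iteration 5: no rows with manager_id in {14}; recursion stops.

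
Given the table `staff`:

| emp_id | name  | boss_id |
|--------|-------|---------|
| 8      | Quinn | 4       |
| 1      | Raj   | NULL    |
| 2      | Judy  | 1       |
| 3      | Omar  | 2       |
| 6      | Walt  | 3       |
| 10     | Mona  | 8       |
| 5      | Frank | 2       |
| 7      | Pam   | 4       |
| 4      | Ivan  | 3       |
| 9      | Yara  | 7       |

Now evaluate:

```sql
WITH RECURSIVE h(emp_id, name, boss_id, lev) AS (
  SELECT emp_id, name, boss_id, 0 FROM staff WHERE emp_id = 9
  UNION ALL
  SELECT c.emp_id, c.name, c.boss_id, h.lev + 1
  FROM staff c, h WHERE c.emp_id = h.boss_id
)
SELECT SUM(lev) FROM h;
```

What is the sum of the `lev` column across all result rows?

Base: emp_id=9 (Yara), boss_id=7, lev 0.
Iteration 1: join on emp_id=7 -> Pam (id 7, boss_id=4, lev 1).
Iteration 2: join on emp_id=4 -> Ivan (id 4, boss_id=3, lev 2).
Iteration 3: join on emp_id=3 -> Omar (id 3, boss_id=2, lev 3).
Iteration 4: join on emp_id=2 -> Judy (id 2, boss_id=1, lev 4).
Iteration 5: join on emp_id=1 -> Raj (id 1, boss_id=NULL, lev 5).
Iteration 6: boss_id is NULL; no match; recursion stops.
SUM(lev) = 0 + 1 + 2 + 3 + 4 + 5 = 15.

15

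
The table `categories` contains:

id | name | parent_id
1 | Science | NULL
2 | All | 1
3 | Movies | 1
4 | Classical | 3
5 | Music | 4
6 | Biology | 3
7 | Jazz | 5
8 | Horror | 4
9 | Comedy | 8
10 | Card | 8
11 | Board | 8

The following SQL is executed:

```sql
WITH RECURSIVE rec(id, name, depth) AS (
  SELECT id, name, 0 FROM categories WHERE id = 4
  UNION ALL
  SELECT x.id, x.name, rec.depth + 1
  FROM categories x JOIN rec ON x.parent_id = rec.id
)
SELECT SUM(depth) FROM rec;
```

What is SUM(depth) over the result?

10

Base: id=4 (Classical) at depth 0.
Iteration 1: rows with parent_id in {4} -> Music (id 5, depth 1), Horror (id 8, depth 1).
Iteration 2: rows with parent_id in {5,8} -> Jazz (id 7, depth 2), Comedy (id 9, depth 2), Card (id 10, depth 2), Board (id 11, depth 2).
Iteration 3: no rows with parent_id in {7,9,10,11}; recursion stops.
SUM(depth) = 0 + 1 + 1 + 2 + 2 + 2 + 2 = 10.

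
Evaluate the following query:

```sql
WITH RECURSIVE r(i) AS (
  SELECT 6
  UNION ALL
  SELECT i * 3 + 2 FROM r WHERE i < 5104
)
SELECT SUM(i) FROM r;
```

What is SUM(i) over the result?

Base: i=6.
Iteration 1: 6 < 5104 holds -> i = 6 * 3 + 2 = 20.
Iteration 2: 20 < 5104 holds -> i = 20 * 3 + 2 = 62.
Iteration 3: 62 < 5104 holds -> i = 62 * 3 + 2 = 188.
Iteration 4: 188 < 5104 holds -> i = 188 * 3 + 2 = 566.
Iteration 5: 566 < 5104 holds -> i = 566 * 3 + 2 = 1700.
Iteration 6: 1700 < 5104 holds -> i = 1700 * 3 + 2 = 5102.
Iteration 7: 5102 < 5104 holds -> i = 5102 * 3 + 2 = 15308.
Iteration 8: 15308 < 5104 fails; recursion stops.
SUM(i) = 6 + 20 + 62 + 188 + 566 + 1700 + 5102 + 15308 = 22952.

22952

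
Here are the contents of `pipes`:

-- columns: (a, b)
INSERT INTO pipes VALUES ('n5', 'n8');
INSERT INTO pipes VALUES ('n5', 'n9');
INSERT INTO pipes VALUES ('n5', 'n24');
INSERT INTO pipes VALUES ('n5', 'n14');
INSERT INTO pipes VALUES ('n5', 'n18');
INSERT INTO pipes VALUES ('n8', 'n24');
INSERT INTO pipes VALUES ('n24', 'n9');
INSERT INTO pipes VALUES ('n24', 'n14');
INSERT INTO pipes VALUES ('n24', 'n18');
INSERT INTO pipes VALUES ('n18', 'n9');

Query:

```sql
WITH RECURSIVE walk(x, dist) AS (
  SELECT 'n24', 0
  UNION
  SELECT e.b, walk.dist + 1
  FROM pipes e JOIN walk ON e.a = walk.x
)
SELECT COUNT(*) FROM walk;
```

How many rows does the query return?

5

Base: (n24, dist=0).
Iteration 1: edges from {n24} -> (n14, dist=1), (n18, dist=1), (n9, dist=1).
Iteration 2: edges from {n14,n18,n9} -> (n9, dist=2).
Iteration 3: no outgoing edges from {n9}; recursion stops.
Total rows emitted: 5.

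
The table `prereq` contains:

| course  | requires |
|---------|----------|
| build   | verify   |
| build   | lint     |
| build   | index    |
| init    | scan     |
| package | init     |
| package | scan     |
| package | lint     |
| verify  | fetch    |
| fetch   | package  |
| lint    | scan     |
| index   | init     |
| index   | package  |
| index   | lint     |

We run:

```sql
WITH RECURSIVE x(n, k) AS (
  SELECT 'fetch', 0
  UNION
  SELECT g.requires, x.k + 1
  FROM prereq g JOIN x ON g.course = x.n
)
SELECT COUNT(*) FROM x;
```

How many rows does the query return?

Base: (fetch, k=0).
Iteration 1: edges from {fetch} -> (package, k=1).
Iteration 2: edges from {package} -> (init, k=2), (lint, k=2), (scan, k=2).
Iteration 3: edges from {init,lint,scan} -> (scan, k=3). [UNION drops 1 duplicate row(s)]
Iteration 4: no outgoing edges from {scan}; recursion stops.
Total rows emitted: 6.

6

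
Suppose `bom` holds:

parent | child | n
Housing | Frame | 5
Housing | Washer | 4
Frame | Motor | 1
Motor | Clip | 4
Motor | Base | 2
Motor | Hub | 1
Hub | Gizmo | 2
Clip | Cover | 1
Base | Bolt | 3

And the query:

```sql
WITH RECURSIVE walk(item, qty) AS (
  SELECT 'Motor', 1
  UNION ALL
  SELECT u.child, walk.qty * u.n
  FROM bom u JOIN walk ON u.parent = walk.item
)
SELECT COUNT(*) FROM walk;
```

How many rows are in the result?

7

Base: (Motor, qty=1).
Iteration 1: components of {Motor} -> Base = 1*2 = 2, Clip = 1*4 = 4, Hub = 1*1 = 1.
Iteration 2: components of {Base,Clip,Hub} -> Bolt = 2*3 = 6, Cover = 4*1 = 4, Gizmo = 1*2 = 2.
Iteration 3: no further components; recursion stops.
Total rows emitted: 7.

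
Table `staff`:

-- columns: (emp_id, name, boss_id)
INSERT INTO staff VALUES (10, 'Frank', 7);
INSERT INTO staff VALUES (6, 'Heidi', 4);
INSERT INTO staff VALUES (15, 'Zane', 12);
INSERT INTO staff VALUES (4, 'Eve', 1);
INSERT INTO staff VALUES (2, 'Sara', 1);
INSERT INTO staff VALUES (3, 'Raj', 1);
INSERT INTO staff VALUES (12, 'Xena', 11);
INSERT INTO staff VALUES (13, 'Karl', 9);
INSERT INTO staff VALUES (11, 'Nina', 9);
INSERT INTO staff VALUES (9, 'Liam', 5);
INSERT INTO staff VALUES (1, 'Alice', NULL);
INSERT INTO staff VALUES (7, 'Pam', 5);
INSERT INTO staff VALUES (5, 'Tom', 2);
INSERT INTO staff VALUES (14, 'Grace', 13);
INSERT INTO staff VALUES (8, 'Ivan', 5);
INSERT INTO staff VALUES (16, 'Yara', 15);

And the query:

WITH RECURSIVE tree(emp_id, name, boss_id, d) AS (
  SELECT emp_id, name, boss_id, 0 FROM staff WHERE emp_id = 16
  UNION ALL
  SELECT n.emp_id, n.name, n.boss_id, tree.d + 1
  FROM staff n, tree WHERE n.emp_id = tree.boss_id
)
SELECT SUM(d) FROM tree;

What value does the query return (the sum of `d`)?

28

Base: emp_id=16 (Yara), boss_id=15, d 0.
Iteration 1: join on emp_id=15 -> Zane (id 15, boss_id=12, d 1).
Iteration 2: join on emp_id=12 -> Xena (id 12, boss_id=11, d 2).
Iteration 3: join on emp_id=11 -> Nina (id 11, boss_id=9, d 3).
Iteration 4: join on emp_id=9 -> Liam (id 9, boss_id=5, d 4).
Iteration 5: join on emp_id=5 -> Tom (id 5, boss_id=2, d 5).
Iteration 6: join on emp_id=2 -> Sara (id 2, boss_id=1, d 6).
Iteration 7: join on emp_id=1 -> Alice (id 1, boss_id=NULL, d 7).
Iteration 8: boss_id is NULL; no match; recursion stops.
SUM(d) = 0 + 1 + 2 + 3 + 4 + 5 + 6 + 7 = 28.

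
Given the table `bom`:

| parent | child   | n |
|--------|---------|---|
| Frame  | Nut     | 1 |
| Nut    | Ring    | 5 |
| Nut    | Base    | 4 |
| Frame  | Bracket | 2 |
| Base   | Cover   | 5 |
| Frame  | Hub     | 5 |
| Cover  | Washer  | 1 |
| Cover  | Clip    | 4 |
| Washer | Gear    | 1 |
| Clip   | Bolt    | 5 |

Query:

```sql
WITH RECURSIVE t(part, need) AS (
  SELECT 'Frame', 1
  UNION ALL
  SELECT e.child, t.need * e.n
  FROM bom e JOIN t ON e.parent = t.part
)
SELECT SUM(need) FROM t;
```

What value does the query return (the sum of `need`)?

Base: (Frame, need=1).
Iteration 1: components of {Frame} -> Bracket = 1*2 = 2, Hub = 1*5 = 5, Nut = 1*1 = 1.
Iteration 2: components of {Bracket,Hub,Nut} -> Base = 1*4 = 4, Ring = 1*5 = 5.
Iteration 3: components of {Base,Ring} -> Cover = 4*5 = 20.
Iteration 4: components of {Cover} -> Clip = 20*4 = 80, Washer = 20*1 = 20.
Iteration 5: components of {Clip,Washer} -> Bolt = 80*5 = 400, Gear = 20*1 = 20.
Iteration 6: no further components; recursion stops.
SUM(need) = 1 + 1 + 2 + 5 + 5 + 4 + 20 + 20 + 80 + 20 + 400 = 558.

558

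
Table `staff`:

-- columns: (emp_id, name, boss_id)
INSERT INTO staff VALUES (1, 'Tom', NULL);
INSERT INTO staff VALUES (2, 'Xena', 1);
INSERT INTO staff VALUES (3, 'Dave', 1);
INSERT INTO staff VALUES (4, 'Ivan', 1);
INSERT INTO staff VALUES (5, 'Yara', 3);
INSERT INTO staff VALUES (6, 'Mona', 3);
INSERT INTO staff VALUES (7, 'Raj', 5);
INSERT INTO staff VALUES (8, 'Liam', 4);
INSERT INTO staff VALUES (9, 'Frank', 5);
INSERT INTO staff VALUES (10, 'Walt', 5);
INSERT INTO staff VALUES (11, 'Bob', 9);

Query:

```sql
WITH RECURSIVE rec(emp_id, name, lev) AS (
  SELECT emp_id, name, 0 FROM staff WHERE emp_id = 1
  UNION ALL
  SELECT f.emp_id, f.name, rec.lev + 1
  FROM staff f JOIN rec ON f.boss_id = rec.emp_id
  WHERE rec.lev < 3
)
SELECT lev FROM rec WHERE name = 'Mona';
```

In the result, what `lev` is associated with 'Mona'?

Base: emp_id=1 (Tom) at lev 0.
Iteration 1: rows with boss_id in {1} -> Xena (id 2, lev 1), Dave (id 3, lev 1), Ivan (id 4, lev 1).
Iteration 2: rows with boss_id in {2,3,4} -> Yara (id 5, lev 2), Mona (id 6, lev 2), Liam (id 8, lev 2).
Iteration 3: rows with boss_id in {5,6,8} -> Raj (id 7, lev 3), Frank (id 9, lev 3), Walt (id 10, lev 3).
Iteration 4: lev < 3 fails for all current rows; recursion stops.

2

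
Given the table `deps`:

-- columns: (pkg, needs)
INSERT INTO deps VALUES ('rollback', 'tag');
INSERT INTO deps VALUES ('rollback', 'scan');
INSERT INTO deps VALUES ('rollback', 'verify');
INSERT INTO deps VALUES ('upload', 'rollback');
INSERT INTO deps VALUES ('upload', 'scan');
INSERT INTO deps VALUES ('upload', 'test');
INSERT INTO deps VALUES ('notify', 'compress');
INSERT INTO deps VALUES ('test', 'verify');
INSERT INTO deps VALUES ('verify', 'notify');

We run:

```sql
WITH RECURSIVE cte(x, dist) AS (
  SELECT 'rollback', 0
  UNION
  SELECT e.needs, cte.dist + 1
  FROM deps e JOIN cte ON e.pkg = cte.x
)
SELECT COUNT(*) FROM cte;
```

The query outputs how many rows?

Base: (rollback, dist=0).
Iteration 1: edges from {rollback} -> (scan, dist=1), (tag, dist=1), (verify, dist=1).
Iteration 2: edges from {scan,tag,verify} -> (notify, dist=2).
Iteration 3: edges from {notify} -> (compress, dist=3).
Iteration 4: no outgoing edges from {compress}; recursion stops.
Total rows emitted: 6.

6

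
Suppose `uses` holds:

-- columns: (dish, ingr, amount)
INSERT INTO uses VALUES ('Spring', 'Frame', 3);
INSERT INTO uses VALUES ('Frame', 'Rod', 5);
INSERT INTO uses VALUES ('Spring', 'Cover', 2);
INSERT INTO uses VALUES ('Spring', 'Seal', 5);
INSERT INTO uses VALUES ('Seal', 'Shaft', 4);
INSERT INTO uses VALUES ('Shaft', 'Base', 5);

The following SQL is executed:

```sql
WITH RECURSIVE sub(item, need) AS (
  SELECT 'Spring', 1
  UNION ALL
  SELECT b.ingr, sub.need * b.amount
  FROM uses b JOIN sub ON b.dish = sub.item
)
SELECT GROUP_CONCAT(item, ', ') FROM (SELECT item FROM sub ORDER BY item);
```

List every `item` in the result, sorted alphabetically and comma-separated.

Base: (Spring, need=1).
Iteration 1: components of {Spring} -> Cover = 1*2 = 2, Frame = 1*3 = 3, Seal = 1*5 = 5.
Iteration 2: components of {Cover,Frame,Seal} -> Rod = 3*5 = 15, Shaft = 5*4 = 20.
Iteration 3: components of {Rod,Shaft} -> Base = 20*5 = 100.
Iteration 4: no further components; recursion stops.

Base, Cover, Frame, Rod, Seal, Shaft, Spring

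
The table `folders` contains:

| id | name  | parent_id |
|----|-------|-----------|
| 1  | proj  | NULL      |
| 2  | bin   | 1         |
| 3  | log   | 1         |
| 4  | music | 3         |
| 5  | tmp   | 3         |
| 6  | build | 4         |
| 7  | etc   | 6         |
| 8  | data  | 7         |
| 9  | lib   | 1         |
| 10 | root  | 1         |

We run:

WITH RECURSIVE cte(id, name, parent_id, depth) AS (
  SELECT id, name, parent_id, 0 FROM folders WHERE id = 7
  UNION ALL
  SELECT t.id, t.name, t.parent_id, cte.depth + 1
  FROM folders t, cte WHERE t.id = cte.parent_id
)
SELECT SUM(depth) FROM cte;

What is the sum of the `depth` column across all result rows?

Base: id=7 (etc), parent_id=6, depth 0.
Iteration 1: join on id=6 -> build (id 6, parent_id=4, depth 1).
Iteration 2: join on id=4 -> music (id 4, parent_id=3, depth 2).
Iteration 3: join on id=3 -> log (id 3, parent_id=1, depth 3).
Iteration 4: join on id=1 -> proj (id 1, parent_id=NULL, depth 4).
Iteration 5: parent_id is NULL; no match; recursion stops.
SUM(depth) = 0 + 1 + 2 + 3 + 4 = 10.

10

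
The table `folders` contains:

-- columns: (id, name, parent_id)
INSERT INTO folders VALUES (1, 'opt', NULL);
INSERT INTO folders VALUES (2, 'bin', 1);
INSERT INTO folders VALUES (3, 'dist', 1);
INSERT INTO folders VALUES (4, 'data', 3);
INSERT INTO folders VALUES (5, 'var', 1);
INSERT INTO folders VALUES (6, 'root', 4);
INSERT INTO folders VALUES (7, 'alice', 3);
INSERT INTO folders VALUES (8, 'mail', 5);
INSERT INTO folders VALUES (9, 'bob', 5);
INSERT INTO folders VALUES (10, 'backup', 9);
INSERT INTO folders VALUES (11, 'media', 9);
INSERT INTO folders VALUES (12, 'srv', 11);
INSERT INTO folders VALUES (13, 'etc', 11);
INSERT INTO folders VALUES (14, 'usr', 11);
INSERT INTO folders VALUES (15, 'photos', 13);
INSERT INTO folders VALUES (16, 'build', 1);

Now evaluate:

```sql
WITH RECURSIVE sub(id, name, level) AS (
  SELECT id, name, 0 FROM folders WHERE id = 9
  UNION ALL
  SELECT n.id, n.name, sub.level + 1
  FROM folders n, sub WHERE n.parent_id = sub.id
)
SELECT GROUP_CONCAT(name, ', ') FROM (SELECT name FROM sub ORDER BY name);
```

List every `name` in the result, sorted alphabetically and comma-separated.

backup, bob, etc, media, photos, srv, usr

Base: id=9 (bob) at level 0.
Iteration 1: rows with parent_id in {9} -> backup (id 10, level 1), media (id 11, level 1).
Iteration 2: rows with parent_id in {10,11} -> srv (id 12, level 2), etc (id 13, level 2), usr (id 14, level 2).
Iteration 3: rows with parent_id in {12,13,14} -> photos (id 15, level 3).
Iteration 4: no rows with parent_id in {15}; recursion stops.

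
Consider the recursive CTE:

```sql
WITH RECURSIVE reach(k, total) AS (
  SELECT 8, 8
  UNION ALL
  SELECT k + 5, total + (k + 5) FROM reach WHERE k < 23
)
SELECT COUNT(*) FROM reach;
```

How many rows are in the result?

Base: k=8, total=8.
Iteration 1: 8 < 23 holds -> k = 8 + 5 = 13, total = 8 + 13 = 21.
Iteration 2: 13 < 23 holds -> k = 13 + 5 = 18, total = 21 + 18 = 39.
Iteration 3: 18 < 23 holds -> k = 18 + 5 = 23, total = 39 + 23 = 62.
Iteration 4: 23 < 23 fails; recursion stops.
Total rows emitted: 4.

4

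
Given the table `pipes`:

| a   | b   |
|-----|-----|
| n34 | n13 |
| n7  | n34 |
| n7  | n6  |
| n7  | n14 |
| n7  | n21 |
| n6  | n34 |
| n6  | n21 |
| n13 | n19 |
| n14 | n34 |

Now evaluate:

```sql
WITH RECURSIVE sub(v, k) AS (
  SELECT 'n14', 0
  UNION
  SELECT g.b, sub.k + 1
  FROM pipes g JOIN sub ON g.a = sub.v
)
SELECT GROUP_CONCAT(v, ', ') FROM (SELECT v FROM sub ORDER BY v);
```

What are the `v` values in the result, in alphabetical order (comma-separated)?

Base: (n14, k=0).
Iteration 1: edges from {n14} -> (n34, k=1).
Iteration 2: edges from {n34} -> (n13, k=2).
Iteration 3: edges from {n13} -> (n19, k=3).
Iteration 4: no outgoing edges from {n19}; recursion stops.

n13, n14, n19, n34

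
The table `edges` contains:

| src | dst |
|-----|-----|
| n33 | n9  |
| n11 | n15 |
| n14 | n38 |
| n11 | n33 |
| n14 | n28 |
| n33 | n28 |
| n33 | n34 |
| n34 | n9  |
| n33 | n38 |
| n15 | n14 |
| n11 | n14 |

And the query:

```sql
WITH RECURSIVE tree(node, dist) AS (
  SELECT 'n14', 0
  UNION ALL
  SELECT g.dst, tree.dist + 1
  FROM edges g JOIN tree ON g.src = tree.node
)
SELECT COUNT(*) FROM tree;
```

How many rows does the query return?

3

Base: (n14, dist=0).
Iteration 1: edges from {n14} -> (n28, dist=1), (n38, dist=1).
Iteration 2: no outgoing edges from {n28,n38}; recursion stops.
Total rows emitted: 3.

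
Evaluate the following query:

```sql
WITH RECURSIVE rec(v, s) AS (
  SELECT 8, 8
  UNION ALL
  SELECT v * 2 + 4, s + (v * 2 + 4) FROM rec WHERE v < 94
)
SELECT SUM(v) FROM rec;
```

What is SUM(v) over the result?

Base: v=8, s=8.
Iteration 1: 8 < 94 holds -> v = 8 * 2 + 4 = 20, s = 8 + 20 = 28.
Iteration 2: 20 < 94 holds -> v = 20 * 2 + 4 = 44, s = 28 + 44 = 72.
Iteration 3: 44 < 94 holds -> v = 44 * 2 + 4 = 92, s = 72 + 92 = 164.
Iteration 4: 92 < 94 holds -> v = 92 * 2 + 4 = 188, s = 164 + 188 = 352.
Iteration 5: 188 < 94 fails; recursion stops.
SUM(v) = 8 + 20 + 44 + 92 + 188 = 352.

352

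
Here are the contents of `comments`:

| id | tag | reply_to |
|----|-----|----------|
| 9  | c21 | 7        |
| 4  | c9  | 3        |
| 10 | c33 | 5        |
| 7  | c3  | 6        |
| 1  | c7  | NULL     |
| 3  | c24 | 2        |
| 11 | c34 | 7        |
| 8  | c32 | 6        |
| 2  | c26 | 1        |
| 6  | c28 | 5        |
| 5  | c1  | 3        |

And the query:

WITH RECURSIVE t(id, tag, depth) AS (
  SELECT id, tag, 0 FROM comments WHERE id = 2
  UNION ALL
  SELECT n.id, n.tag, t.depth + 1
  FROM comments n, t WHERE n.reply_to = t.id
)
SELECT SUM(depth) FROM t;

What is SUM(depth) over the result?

Base: id=2 (c26) at depth 0.
Iteration 1: rows with reply_to in {2} -> c24 (id 3, depth 1).
Iteration 2: rows with reply_to in {3} -> c9 (id 4, depth 2), c1 (id 5, depth 2).
Iteration 3: rows with reply_to in {4,5} -> c28 (id 6, depth 3), c33 (id 10, depth 3).
Iteration 4: rows with reply_to in {6,10} -> c3 (id 7, depth 4), c32 (id 8, depth 4).
Iteration 5: rows with reply_to in {7,8} -> c21 (id 9, depth 5), c34 (id 11, depth 5).
Iteration 6: no rows with reply_to in {9,11}; recursion stops.
SUM(depth) = 0 + 1 + 2 + 2 + 3 + 3 + 4 + 4 + 5 + 5 = 29.

29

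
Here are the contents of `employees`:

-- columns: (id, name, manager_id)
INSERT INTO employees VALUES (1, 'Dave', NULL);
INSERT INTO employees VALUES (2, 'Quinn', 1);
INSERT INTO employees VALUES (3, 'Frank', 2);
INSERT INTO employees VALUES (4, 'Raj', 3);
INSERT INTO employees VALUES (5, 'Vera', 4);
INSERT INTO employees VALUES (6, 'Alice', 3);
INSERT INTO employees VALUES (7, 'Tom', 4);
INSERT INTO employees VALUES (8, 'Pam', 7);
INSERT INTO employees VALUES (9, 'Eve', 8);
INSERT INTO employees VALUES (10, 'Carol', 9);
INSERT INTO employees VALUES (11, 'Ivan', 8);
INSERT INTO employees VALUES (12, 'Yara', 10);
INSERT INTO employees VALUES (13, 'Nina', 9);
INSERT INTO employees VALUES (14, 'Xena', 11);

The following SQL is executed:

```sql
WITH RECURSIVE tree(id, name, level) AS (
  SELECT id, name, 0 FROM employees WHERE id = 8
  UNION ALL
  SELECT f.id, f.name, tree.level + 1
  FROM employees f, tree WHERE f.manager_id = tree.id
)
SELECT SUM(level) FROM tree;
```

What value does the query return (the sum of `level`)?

11

Base: id=8 (Pam) at level 0.
Iteration 1: rows with manager_id in {8} -> Eve (id 9, level 1), Ivan (id 11, level 1).
Iteration 2: rows with manager_id in {9,11} -> Carol (id 10, level 2), Nina (id 13, level 2), Xena (id 14, level 2).
Iteration 3: rows with manager_id in {10,13,14} -> Yara (id 12, level 3).
Iteration 4: no rows with manager_id in {12}; recursion stops.
SUM(level) = 0 + 1 + 1 + 2 + 2 + 2 + 3 = 11.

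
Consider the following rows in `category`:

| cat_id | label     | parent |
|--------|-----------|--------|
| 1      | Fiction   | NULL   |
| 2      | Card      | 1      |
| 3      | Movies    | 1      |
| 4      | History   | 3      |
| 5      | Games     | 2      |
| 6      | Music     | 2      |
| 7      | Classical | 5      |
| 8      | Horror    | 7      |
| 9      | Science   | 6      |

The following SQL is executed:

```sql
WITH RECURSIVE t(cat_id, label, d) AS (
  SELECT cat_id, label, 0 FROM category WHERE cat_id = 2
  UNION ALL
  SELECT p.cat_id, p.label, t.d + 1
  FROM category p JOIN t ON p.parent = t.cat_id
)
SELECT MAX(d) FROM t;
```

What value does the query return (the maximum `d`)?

Base: cat_id=2 (Card) at d 0.
Iteration 1: rows with parent in {2} -> Games (id 5, d 1), Music (id 6, d 1).
Iteration 2: rows with parent in {5,6} -> Classical (id 7, d 2), Science (id 9, d 2).
Iteration 3: rows with parent in {7,9} -> Horror (id 8, d 3).
Iteration 4: no rows with parent in {8}; recursion stops.
d values: 0, 1, 1, 2, 2, 3; the maximum is 3.

3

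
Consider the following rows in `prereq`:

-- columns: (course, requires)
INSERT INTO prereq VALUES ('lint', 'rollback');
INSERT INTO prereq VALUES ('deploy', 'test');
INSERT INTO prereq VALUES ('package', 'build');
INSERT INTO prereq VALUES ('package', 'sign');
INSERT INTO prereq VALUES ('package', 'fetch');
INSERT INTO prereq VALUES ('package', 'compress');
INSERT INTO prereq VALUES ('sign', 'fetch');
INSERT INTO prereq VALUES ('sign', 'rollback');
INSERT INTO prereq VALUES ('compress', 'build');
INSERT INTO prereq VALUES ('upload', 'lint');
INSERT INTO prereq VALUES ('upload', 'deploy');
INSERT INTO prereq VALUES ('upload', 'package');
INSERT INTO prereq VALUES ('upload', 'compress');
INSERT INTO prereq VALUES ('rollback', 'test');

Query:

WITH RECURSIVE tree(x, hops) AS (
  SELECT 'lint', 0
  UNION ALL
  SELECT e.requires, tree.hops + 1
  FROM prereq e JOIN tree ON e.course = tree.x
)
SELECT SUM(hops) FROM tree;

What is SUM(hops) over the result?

3

Base: (lint, hops=0).
Iteration 1: edges from {lint} -> (rollback, hops=1).
Iteration 2: edges from {rollback} -> (test, hops=2).
Iteration 3: no outgoing edges from {test}; recursion stops.
SUM(hops) = 0 + 1 + 2 = 3.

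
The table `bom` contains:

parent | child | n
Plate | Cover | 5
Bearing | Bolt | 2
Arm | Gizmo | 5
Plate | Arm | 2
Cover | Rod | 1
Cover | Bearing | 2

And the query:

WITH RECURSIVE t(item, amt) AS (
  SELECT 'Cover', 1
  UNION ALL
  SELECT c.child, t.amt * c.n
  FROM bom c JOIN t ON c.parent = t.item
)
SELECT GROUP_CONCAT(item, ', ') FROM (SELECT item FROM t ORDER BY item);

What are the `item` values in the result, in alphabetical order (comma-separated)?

Base: (Cover, amt=1).
Iteration 1: components of {Cover} -> Bearing = 1*2 = 2, Rod = 1*1 = 1.
Iteration 2: components of {Bearing,Rod} -> Bolt = 2*2 = 4.
Iteration 3: no further components; recursion stops.

Bearing, Bolt, Cover, Rod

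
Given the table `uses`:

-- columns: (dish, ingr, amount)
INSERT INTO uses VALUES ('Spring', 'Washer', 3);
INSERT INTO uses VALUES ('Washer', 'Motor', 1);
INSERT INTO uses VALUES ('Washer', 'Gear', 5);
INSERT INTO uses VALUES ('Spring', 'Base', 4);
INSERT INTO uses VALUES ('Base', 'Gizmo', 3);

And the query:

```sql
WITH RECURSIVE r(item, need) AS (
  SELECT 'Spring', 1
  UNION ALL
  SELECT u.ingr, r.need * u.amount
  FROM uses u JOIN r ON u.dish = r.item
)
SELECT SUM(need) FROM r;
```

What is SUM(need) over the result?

38

Base: (Spring, need=1).
Iteration 1: components of {Spring} -> Base = 1*4 = 4, Washer = 1*3 = 3.
Iteration 2: components of {Base,Washer} -> Gear = 3*5 = 15, Gizmo = 4*3 = 12, Motor = 3*1 = 3.
Iteration 3: no further components; recursion stops.
SUM(need) = 1 + 3 + 4 + 3 + 15 + 12 = 38.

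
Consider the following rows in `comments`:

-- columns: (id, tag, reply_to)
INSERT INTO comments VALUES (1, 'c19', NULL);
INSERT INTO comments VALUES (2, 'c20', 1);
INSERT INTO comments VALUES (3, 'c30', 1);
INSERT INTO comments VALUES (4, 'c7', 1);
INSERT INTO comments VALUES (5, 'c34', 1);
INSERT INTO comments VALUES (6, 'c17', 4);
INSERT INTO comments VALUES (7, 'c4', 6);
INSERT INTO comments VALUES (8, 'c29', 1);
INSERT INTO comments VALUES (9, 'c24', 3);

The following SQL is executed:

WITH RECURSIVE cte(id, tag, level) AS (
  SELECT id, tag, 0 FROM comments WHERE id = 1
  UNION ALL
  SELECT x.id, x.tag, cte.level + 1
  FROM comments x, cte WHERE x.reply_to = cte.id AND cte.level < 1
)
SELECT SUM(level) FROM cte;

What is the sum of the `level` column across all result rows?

5

Base: id=1 (c19) at level 0.
Iteration 1: rows with reply_to in {1} -> c20 (id 2, level 1), c30 (id 3, level 1), c7 (id 4, level 1), c34 (id 5, level 1), c29 (id 8, level 1).
Iteration 2: level < 1 fails for all current rows; recursion stops.
SUM(level) = 0 + 1 + 1 + 1 + 1 + 1 = 5.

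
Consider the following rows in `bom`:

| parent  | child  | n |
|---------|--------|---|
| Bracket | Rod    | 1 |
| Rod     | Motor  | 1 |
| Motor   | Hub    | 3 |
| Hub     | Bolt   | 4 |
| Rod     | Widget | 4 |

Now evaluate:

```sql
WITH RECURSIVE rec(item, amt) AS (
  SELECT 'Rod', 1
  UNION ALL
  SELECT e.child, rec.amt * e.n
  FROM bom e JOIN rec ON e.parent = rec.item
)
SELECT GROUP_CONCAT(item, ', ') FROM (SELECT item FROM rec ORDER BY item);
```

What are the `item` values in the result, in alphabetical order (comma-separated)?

Base: (Rod, amt=1).
Iteration 1: components of {Rod} -> Motor = 1*1 = 1, Widget = 1*4 = 4.
Iteration 2: components of {Motor,Widget} -> Hub = 1*3 = 3.
Iteration 3: components of {Hub} -> Bolt = 3*4 = 12.
Iteration 4: no further components; recursion stops.

Bolt, Hub, Motor, Rod, Widget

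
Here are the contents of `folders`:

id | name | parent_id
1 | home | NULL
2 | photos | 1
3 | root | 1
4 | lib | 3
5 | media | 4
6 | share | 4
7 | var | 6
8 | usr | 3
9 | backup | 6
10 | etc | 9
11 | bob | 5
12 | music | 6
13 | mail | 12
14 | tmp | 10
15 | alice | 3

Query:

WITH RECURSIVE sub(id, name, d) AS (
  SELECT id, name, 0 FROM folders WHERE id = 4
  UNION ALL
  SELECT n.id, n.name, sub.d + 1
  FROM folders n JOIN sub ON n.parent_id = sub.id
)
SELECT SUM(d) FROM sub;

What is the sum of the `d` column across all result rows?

20

Base: id=4 (lib) at d 0.
Iteration 1: rows with parent_id in {4} -> media (id 5, d 1), share (id 6, d 1).
Iteration 2: rows with parent_id in {5,6} -> var (id 7, d 2), backup (id 9, d 2), bob (id 11, d 2), music (id 12, d 2).
Iteration 3: rows with parent_id in {7,9,11,12} -> etc (id 10, d 3), mail (id 13, d 3).
Iteration 4: rows with parent_id in {10,13} -> tmp (id 14, d 4).
Iteration 5: no rows with parent_id in {14}; recursion stops.
SUM(d) = 0 + 1 + 1 + 2 + 2 + 2 + 2 + 3 + 3 + 4 = 20.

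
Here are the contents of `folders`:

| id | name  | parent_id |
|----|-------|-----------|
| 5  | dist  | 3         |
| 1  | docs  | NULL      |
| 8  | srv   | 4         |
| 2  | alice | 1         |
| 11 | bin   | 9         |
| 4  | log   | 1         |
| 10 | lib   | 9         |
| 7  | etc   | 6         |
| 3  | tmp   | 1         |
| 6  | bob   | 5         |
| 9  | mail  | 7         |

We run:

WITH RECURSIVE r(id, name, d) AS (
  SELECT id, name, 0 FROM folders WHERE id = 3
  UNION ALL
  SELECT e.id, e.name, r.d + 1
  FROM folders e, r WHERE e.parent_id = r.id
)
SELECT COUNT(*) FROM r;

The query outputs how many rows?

7

Base: id=3 (tmp) at d 0.
Iteration 1: rows with parent_id in {3} -> dist (id 5, d 1).
Iteration 2: rows with parent_id in {5} -> bob (id 6, d 2).
Iteration 3: rows with parent_id in {6} -> etc (id 7, d 3).
Iteration 4: rows with parent_id in {7} -> mail (id 9, d 4).
Iteration 5: rows with parent_id in {9} -> lib (id 10, d 5), bin (id 11, d 5).
Iteration 6: no rows with parent_id in {10,11}; recursion stops.
Total rows emitted: 7.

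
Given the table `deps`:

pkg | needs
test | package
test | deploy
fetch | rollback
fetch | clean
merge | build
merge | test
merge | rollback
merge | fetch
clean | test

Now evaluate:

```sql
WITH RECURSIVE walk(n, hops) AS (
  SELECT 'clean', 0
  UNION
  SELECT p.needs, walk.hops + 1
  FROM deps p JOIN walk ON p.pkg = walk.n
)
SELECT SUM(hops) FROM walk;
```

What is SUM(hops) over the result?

5

Base: (clean, hops=0).
Iteration 1: edges from {clean} -> (test, hops=1).
Iteration 2: edges from {test} -> (deploy, hops=2), (package, hops=2).
Iteration 3: no outgoing edges from {deploy,package}; recursion stops.
SUM(hops) = 0 + 1 + 2 + 2 = 5.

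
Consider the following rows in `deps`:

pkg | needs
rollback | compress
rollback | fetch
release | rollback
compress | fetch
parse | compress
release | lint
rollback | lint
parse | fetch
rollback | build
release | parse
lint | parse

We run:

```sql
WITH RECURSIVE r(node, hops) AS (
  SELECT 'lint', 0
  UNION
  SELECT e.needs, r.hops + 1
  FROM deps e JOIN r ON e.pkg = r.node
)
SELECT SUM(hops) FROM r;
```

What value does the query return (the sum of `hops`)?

8

Base: (lint, hops=0).
Iteration 1: edges from {lint} -> (parse, hops=1).
Iteration 2: edges from {parse} -> (compress, hops=2), (fetch, hops=2).
Iteration 3: edges from {compress,fetch} -> (fetch, hops=3).
Iteration 4: no outgoing edges from {fetch}; recursion stops.
SUM(hops) = 0 + 1 + 2 + 2 + 3 = 8.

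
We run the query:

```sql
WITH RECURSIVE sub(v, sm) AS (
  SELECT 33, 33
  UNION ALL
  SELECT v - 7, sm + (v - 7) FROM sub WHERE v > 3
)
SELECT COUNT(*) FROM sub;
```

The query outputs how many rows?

6

Base: v=33, sm=33.
Iteration 1: 33 > 3 holds -> v = 33 - 7 = 26, sm = 33 + 26 = 59.
Iteration 2: 26 > 3 holds -> v = 26 - 7 = 19, sm = 59 + 19 = 78.
Iteration 3: 19 > 3 holds -> v = 19 - 7 = 12, sm = 78 + 12 = 90.
Iteration 4: 12 > 3 holds -> v = 12 - 7 = 5, sm = 90 + 5 = 95.
Iteration 5: 5 > 3 holds -> v = 5 - 7 = -2, sm = 95 + -2 = 93.
Iteration 6: -2 > 3 fails; recursion stops.
Total rows emitted: 6.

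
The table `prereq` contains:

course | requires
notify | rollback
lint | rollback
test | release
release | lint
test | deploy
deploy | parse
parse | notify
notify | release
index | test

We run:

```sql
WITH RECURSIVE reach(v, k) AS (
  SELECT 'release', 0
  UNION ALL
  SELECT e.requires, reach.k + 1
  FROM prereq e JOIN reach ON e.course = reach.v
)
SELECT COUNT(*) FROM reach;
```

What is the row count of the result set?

3

Base: (release, k=0).
Iteration 1: edges from {release} -> (lint, k=1).
Iteration 2: edges from {lint} -> (rollback, k=2).
Iteration 3: no outgoing edges from {rollback}; recursion stops.
Total rows emitted: 3.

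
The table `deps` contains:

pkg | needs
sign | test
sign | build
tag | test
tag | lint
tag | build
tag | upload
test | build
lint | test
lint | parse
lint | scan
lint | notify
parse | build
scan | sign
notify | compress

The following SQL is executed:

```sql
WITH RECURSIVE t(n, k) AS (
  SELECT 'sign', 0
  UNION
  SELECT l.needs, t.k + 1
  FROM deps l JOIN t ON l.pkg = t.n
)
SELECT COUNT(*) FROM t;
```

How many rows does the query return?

Base: (sign, k=0).
Iteration 1: edges from {sign} -> (build, k=1), (test, k=1).
Iteration 2: edges from {build,test} -> (build, k=2).
Iteration 3: no outgoing edges from {build}; recursion stops.
Total rows emitted: 4.

4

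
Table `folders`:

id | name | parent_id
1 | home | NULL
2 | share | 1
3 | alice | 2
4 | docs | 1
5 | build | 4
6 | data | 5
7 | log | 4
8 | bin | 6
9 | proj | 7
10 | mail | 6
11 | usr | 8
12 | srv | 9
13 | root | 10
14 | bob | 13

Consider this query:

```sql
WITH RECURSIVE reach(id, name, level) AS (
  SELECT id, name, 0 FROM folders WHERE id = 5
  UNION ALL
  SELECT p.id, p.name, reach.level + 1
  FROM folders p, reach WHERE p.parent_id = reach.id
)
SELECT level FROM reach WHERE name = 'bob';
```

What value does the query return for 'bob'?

4

Base: id=5 (build) at level 0.
Iteration 1: rows with parent_id in {5} -> data (id 6, level 1).
Iteration 2: rows with parent_id in {6} -> bin (id 8, level 2), mail (id 10, level 2).
Iteration 3: rows with parent_id in {8,10} -> usr (id 11, level 3), root (id 13, level 3).
Iteration 4: rows with parent_id in {11,13} -> bob (id 14, level 4).
Iteration 5: no rows with parent_id in {14}; recursion stops.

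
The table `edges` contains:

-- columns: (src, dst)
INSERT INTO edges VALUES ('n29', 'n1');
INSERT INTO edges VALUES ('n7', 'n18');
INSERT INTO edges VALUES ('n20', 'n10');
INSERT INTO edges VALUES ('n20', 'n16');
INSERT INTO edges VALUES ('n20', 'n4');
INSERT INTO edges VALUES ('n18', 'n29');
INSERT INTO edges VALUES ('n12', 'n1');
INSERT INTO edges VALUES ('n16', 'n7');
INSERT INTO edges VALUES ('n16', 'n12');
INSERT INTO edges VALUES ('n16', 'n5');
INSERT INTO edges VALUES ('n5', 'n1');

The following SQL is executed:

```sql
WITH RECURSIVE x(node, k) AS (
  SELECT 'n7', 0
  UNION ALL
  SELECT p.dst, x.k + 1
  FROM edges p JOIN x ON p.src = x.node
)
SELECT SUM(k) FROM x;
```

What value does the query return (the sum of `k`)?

Base: (n7, k=0).
Iteration 1: edges from {n7} -> (n18, k=1).
Iteration 2: edges from {n18} -> (n29, k=2).
Iteration 3: edges from {n29} -> (n1, k=3).
Iteration 4: no outgoing edges from {n1}; recursion stops.
SUM(k) = 0 + 1 + 2 + 3 = 6.

6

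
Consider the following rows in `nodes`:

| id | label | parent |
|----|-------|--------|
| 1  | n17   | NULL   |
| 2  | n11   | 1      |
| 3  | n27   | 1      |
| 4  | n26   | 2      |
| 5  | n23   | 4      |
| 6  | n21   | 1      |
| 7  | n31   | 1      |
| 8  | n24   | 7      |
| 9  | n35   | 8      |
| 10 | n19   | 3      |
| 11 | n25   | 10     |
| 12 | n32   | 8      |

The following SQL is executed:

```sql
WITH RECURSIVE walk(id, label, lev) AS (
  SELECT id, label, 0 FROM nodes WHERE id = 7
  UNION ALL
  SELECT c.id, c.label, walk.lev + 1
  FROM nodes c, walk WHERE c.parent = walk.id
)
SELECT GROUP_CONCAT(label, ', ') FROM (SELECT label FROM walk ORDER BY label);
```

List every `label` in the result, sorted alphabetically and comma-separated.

Base: id=7 (n31) at lev 0.
Iteration 1: rows with parent in {7} -> n24 (id 8, lev 1).
Iteration 2: rows with parent in {8} -> n35 (id 9, lev 2), n32 (id 12, lev 2).
Iteration 3: no rows with parent in {9,12}; recursion stops.

n24, n31, n32, n35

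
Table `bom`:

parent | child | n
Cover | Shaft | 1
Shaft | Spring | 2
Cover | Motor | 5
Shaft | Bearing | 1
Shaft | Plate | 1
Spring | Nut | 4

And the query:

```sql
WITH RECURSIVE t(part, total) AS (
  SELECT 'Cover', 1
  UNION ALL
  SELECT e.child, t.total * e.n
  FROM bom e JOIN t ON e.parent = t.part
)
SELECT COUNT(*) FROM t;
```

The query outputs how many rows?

Base: (Cover, total=1).
Iteration 1: components of {Cover} -> Motor = 1*5 = 5, Shaft = 1*1 = 1.
Iteration 2: components of {Motor,Shaft} -> Bearing = 1*1 = 1, Plate = 1*1 = 1, Spring = 1*2 = 2.
Iteration 3: components of {Bearing,Plate,Spring} -> Nut = 2*4 = 8.
Iteration 4: no further components; recursion stops.
Total rows emitted: 7.

7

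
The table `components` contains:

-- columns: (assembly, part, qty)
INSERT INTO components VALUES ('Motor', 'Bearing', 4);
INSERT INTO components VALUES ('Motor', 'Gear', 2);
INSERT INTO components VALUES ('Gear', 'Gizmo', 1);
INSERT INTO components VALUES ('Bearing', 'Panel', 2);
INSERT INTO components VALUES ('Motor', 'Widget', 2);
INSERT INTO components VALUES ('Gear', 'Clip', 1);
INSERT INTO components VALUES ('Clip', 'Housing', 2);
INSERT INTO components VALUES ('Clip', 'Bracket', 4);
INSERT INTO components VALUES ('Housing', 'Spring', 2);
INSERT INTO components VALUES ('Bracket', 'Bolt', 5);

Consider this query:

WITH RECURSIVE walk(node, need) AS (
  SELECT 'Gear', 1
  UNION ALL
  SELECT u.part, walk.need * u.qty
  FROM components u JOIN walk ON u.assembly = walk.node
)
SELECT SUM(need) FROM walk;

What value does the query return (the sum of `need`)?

Base: (Gear, need=1).
Iteration 1: components of {Gear} -> Clip = 1*1 = 1, Gizmo = 1*1 = 1.
Iteration 2: components of {Clip,Gizmo} -> Bracket = 1*4 = 4, Housing = 1*2 = 2.
Iteration 3: components of {Bracket,Housing} -> Bolt = 4*5 = 20, Spring = 2*2 = 4.
Iteration 4: no further components; recursion stops.
SUM(need) = 1 + 1 + 1 + 2 + 4 + 4 + 20 = 33.

33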